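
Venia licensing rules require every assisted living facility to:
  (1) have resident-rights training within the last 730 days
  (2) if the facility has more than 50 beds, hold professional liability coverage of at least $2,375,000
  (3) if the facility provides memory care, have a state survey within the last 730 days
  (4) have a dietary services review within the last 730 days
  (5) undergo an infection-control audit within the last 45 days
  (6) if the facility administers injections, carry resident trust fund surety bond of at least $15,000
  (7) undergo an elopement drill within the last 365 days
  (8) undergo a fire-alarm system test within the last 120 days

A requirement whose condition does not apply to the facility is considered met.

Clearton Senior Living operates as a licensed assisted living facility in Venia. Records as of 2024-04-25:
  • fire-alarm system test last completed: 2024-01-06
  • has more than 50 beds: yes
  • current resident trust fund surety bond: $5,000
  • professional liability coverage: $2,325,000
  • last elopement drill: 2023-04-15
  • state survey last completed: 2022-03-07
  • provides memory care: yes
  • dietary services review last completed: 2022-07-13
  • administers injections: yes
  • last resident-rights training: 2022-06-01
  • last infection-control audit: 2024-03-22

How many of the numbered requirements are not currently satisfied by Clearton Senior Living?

1. resident-rights training 694 days ago vs limit 730 → met
2. condition 'has more than 50 beds' holds; professional liability coverage $2,325,000 < $2,375,000 → not met
3. condition 'provides memory care' holds; state survey 780 days ago vs limit 730 → not met
4. dietary services review 652 days ago vs limit 730 → met
5. infection-control audit 34 days ago vs limit 45 → met
6. condition 'administers injections' holds; resident trust fund surety bond $5,000 < $15,000 → not met
7. elopement drill 376 days ago vs limit 365 → not met
8. fire-alarm system test 110 days ago vs limit 120 → met
Not met: 4 of 8

4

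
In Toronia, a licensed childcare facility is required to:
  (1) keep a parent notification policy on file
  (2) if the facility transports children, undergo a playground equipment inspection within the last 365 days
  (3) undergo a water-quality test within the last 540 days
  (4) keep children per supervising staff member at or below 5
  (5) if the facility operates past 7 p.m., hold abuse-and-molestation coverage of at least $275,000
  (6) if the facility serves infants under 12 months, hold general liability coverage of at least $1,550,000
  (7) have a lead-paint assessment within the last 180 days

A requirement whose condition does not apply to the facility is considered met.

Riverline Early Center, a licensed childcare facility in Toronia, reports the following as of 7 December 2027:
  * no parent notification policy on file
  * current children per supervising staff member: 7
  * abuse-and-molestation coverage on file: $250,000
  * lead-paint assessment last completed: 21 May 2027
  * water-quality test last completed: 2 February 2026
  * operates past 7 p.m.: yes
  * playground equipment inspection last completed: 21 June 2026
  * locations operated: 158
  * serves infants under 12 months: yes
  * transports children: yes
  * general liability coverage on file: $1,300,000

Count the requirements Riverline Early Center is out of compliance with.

7

1. parent notification policy absent → not met
2. condition 'transports children' holds; playground equipment inspection 534 days ago vs limit 365 → not met
3. water-quality test 673 days ago vs limit 540 → not met
4. children per supervising staff member 7 > 5 → not met
5. condition 'operates past 7 p.m.' holds; abuse-and-molestation coverage $250,000 < $275,000 → not met
6. condition 'serves infants under 12 months' holds; general liability coverage $1,300,000 < $1,550,000 → not met
7. lead-paint assessment 200 days ago vs limit 180 → not met
Not met: 7 of 7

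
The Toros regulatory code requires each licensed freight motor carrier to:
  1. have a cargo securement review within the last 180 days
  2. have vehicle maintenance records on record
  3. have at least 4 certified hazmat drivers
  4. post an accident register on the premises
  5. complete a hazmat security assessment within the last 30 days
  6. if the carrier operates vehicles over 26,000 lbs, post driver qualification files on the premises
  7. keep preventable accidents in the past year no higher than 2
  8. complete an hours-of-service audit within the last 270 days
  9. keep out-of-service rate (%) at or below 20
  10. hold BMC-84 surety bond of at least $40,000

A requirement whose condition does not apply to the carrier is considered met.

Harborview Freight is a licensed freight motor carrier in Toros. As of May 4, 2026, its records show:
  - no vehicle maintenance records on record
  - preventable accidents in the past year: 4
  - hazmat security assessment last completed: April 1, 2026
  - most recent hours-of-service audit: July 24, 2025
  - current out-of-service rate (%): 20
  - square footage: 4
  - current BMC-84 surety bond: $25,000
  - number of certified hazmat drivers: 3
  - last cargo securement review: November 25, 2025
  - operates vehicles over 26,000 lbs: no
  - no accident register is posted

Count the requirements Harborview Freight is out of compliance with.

7

1. cargo securement review 160 days ago vs limit 180 → met
2. vehicle maintenance records absent → not met
3. certified hazmat drivers 3 < 4 → not met
4. accident register absent → not met
5. hazmat security assessment 33 days ago vs limit 30 → not met
6. condition 'operates vehicles over 26,000 lbs' does not hold → requirement n/a → met
7. preventable accidents in the past year 4 > 2 → not met
8. hours-of-service audit 284 days ago vs limit 270 → not met
9. out-of-service rate (%) 20 ≤ 20 → met
10. BMC-84 surety bond $25,000 < $40,000 → not met
Not met: 7 of 10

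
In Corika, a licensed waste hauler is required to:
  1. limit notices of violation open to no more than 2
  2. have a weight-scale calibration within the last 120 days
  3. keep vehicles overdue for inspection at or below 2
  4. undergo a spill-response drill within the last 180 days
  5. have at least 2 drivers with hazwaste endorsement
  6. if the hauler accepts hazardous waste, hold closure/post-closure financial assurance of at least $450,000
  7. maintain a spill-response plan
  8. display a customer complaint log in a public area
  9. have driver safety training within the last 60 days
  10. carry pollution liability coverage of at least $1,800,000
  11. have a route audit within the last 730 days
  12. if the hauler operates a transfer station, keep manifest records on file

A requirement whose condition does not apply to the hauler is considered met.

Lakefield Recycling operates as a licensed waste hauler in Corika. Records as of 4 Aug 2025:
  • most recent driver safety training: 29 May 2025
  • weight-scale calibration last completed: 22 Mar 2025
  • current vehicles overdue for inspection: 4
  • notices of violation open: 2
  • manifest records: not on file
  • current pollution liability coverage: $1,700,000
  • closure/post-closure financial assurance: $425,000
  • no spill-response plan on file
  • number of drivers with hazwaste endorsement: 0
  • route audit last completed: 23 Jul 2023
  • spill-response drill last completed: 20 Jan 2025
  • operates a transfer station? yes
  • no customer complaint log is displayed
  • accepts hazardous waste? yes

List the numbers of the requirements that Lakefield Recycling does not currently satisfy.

1. notices of violation open 2 ≤ 2 → met
2. weight-scale calibration 135 days ago vs limit 120 → not met
3. vehicles overdue for inspection 4 > 2 → not met
4. spill-response drill 196 days ago vs limit 180 → not met
5. drivers with hazwaste endorsement 0 < 2 → not met
6. condition 'accepts hazardous waste' holds; closure/post-closure financial assurance $425,000 < $450,000 → not met
7. spill-response plan absent → not met
8. customer complaint log absent → not met
9. driver safety training 67 days ago vs limit 60 → not met
10. pollution liability coverage $1,700,000 < $1,800,000 → not met
11. route audit 743 days ago vs limit 730 → not met
12. condition 'operates a transfer station' holds; manifest records absent → not met
Not met: 2, 3, 4, 5, 6, 7, 8, 9, 10, 11, 12

2, 3, 4, 5, 6, 7, 8, 9, 10, 11, 12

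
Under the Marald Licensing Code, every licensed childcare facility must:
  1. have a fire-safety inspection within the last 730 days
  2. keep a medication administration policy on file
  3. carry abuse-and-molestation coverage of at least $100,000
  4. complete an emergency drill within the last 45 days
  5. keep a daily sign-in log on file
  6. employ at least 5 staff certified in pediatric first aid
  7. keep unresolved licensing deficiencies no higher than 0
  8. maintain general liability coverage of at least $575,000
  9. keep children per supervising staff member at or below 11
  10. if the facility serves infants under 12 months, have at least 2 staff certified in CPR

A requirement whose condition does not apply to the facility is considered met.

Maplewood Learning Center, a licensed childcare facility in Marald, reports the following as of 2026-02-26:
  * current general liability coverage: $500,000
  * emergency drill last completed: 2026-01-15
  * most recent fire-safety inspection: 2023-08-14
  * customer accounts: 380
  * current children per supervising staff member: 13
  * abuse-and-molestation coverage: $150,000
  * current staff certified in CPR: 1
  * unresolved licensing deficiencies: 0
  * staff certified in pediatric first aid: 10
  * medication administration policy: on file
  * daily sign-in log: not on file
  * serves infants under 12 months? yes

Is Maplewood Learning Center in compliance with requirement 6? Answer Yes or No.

6. staff certified in pediatric first aid 10 ≥ 5 → met

Yes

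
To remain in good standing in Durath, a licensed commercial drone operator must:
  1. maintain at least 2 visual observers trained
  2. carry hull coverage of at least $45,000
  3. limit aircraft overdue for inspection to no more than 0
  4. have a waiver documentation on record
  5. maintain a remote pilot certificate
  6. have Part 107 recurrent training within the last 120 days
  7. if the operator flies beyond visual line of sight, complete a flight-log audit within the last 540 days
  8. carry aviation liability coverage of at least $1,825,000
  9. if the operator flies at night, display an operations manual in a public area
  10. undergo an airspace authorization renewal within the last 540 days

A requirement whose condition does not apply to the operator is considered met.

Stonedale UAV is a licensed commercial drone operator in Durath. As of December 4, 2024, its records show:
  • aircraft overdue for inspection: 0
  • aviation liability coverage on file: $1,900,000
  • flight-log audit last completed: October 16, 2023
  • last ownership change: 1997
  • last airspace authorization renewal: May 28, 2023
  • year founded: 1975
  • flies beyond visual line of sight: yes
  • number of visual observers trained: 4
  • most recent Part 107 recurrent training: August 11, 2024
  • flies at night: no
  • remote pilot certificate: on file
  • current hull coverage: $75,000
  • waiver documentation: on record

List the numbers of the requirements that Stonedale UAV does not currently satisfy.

10

1. visual observers trained 4 ≥ 2 → met
2. hull coverage $75,000 ≥ $45,000 → met
3. aircraft overdue for inspection 0 ≤ 0 → met
4. waiver documentation present → met
5. remote pilot certificate present → met
6. Part 107 recurrent training 115 days ago vs limit 120 → met
7. condition 'flies beyond visual line of sight' holds; flight-log audit 415 days ago vs limit 540 → met
8. aviation liability coverage $1,900,000 ≥ $1,825,000 → met
9. condition 'flies at night' does not hold → requirement n/a → met
10. airspace authorization renewal 556 days ago vs limit 540 → not met
Not met: 10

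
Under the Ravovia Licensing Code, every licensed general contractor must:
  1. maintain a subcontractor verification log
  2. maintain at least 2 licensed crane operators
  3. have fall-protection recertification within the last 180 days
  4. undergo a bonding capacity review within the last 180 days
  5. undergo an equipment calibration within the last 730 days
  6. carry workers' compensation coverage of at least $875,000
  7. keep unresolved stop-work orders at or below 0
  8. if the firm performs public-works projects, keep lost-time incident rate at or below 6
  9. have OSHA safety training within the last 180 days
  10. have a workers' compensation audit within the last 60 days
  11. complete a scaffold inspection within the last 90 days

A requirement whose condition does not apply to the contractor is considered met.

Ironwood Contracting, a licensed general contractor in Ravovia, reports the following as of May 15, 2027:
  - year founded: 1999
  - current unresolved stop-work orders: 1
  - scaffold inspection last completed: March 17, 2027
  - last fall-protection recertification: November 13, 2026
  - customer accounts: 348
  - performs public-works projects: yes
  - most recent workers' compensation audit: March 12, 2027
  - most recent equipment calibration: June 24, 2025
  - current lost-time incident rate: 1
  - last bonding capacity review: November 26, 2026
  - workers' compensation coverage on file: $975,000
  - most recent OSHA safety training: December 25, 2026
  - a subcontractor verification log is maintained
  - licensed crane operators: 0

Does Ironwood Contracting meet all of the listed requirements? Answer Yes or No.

1. subcontractor verification log present → met
2. licensed crane operators 0 < 2 → not met
3. fall-protection recertification 183 days ago vs limit 180 → not met
4. bonding capacity review 170 days ago vs limit 180 → met
5. equipment calibration 690 days ago vs limit 730 → met
6. workers' compensation coverage $975,000 ≥ $875,000 → met
7. unresolved stop-work orders 1 > 0 → not met
8. condition 'performs public-works projects' holds; lost-time incident rate 1 ≤ 6 → met
9. OSHA safety training 141 days ago vs limit 180 → met
10. workers' compensation audit 64 days ago vs limit 60 → not met
11. scaffold inspection 59 days ago vs limit 90 → met
Not met: 2, 3, 7, 10

No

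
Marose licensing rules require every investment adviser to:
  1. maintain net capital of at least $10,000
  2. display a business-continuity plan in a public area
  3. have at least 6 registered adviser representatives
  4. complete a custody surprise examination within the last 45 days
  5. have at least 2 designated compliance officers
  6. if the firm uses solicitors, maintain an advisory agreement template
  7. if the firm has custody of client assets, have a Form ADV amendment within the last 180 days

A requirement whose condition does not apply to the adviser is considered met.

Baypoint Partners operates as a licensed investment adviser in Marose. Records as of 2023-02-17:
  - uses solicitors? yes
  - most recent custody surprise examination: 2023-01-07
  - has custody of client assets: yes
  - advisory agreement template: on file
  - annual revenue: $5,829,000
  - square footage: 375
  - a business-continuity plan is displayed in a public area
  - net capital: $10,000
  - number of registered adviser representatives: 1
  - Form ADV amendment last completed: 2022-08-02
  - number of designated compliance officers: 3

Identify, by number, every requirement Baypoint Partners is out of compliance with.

3, 7

1. net capital $10,000 ≥ $10,000 → met
2. business-continuity plan present → met
3. registered adviser representatives 1 < 6 → not met
4. custody surprise examination 41 days ago vs limit 45 → met
5. designated compliance officers 3 ≥ 2 → met
6. condition 'uses solicitors' holds; advisory agreement template present → met
7. condition 'has custody of client assets' holds; Form ADV amendment 199 days ago vs limit 180 → not met
Not met: 3, 7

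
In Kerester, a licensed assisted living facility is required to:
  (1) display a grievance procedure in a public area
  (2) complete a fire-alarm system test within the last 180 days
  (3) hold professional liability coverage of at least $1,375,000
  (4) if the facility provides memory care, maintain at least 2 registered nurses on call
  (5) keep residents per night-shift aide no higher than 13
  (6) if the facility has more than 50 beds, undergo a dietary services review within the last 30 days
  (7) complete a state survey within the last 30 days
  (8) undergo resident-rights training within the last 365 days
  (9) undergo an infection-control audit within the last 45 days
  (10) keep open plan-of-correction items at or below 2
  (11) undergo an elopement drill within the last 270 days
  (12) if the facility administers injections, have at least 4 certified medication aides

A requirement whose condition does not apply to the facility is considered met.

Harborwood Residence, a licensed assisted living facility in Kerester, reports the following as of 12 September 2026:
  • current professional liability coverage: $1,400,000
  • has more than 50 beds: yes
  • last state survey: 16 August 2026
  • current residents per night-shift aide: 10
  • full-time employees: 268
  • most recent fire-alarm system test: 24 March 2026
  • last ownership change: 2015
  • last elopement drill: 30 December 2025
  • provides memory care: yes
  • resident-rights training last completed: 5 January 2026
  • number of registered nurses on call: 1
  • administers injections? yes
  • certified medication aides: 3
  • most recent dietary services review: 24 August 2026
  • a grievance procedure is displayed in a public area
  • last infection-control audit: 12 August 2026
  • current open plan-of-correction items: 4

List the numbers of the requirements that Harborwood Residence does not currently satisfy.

4, 10, 12

1. grievance procedure present → met
2. fire-alarm system test 172 days ago vs limit 180 → met
3. professional liability coverage $1,400,000 ≥ $1,375,000 → met
4. condition 'provides memory care' holds; registered nurses on call 1 < 2 → not met
5. residents per night-shift aide 10 ≤ 13 → met
6. condition 'has more than 50 beds' holds; dietary services review 19 days ago vs limit 30 → met
7. state survey 27 days ago vs limit 30 → met
8. resident-rights training 250 days ago vs limit 365 → met
9. infection-control audit 31 days ago vs limit 45 → met
10. open plan-of-correction items 4 > 2 → not met
11. elopement drill 256 days ago vs limit 270 → met
12. condition 'administers injections' holds; certified medication aides 3 < 4 → not met
Not met: 4, 10, 12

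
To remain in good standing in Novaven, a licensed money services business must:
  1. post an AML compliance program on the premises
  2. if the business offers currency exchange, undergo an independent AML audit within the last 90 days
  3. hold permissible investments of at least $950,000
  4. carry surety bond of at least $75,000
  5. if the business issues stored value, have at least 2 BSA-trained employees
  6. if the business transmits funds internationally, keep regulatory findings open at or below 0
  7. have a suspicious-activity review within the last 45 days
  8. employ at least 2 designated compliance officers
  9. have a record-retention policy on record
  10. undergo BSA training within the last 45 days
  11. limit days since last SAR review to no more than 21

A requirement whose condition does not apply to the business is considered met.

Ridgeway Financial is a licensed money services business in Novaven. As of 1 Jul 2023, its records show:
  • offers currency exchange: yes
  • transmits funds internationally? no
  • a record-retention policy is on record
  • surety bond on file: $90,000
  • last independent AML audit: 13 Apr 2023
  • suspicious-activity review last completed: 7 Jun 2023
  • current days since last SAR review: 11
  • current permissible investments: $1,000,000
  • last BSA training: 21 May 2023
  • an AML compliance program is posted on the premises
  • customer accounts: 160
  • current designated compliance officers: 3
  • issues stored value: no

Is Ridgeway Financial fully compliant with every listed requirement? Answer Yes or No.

1. AML compliance program present → met
2. condition 'offers currency exchange' holds; independent AML audit 79 days ago vs limit 90 → met
3. permissible investments $1,000,000 ≥ $950,000 → met
4. surety bond $90,000 ≥ $75,000 → met
5. condition 'issues stored value' does not hold → requirement n/a → met
6. condition 'transmits funds internationally' does not hold → requirement n/a → met
7. suspicious-activity review 24 days ago vs limit 45 → met
8. designated compliance officers 3 ≥ 2 → met
9. record-retention policy present → met
10. BSA training 41 days ago vs limit 45 → met
11. days since last SAR review 11 ≤ 21 → met
All met.

Yes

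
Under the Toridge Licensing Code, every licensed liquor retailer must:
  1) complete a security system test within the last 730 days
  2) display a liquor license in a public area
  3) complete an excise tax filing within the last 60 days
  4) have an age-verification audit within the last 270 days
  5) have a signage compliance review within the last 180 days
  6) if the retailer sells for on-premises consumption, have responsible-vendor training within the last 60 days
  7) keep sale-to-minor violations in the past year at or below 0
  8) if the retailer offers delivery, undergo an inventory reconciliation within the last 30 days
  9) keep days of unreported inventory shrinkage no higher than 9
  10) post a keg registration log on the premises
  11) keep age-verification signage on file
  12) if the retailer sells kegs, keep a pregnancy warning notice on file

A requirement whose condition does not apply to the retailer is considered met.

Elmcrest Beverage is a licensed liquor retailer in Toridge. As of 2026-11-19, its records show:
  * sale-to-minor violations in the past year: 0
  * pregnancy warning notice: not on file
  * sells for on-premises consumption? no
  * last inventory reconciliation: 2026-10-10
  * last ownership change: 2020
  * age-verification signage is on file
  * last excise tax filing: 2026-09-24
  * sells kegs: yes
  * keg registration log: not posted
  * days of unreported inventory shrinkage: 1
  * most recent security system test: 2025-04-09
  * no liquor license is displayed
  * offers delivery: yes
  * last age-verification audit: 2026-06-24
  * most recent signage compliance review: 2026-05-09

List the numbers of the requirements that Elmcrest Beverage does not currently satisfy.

1. security system test 589 days ago vs limit 730 → met
2. liquor license absent → not met
3. excise tax filing 56 days ago vs limit 60 → met
4. age-verification audit 148 days ago vs limit 270 → met
5. signage compliance review 194 days ago vs limit 180 → not met
6. condition 'sells for on-premises consumption' does not hold → requirement n/a → met
7. sale-to-minor violations in the past year 0 ≤ 0 → met
8. condition 'offers delivery' holds; inventory reconciliation 40 days ago vs limit 30 → not met
9. days of unreported inventory shrinkage 1 ≤ 9 → met
10. keg registration log absent → not met
11. age-verification signage present → met
12. condition 'sells kegs' holds; pregnancy warning notice absent → not met
Not met: 2, 5, 8, 10, 12

2, 5, 8, 10, 12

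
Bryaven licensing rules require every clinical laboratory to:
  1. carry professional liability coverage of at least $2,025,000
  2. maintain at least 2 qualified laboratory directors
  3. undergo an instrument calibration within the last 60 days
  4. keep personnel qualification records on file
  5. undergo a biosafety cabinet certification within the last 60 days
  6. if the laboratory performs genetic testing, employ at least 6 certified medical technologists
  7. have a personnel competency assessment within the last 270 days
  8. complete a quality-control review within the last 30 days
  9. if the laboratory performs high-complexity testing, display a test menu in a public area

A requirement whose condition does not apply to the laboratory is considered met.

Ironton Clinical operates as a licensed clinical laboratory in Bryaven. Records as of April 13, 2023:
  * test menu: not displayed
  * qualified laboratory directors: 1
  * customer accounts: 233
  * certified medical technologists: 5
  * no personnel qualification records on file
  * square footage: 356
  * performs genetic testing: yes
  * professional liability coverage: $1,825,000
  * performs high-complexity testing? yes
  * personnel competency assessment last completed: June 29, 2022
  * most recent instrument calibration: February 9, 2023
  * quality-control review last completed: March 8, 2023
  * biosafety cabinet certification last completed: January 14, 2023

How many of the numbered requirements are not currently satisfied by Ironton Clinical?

1. professional liability coverage $1,825,000 < $2,025,000 → not met
2. qualified laboratory directors 1 < 2 → not met
3. instrument calibration 63 days ago vs limit 60 → not met
4. personnel qualification records absent → not met
5. biosafety cabinet certification 89 days ago vs limit 60 → not met
6. condition 'performs genetic testing' holds; certified medical technologists 5 < 6 → not met
7. personnel competency assessment 288 days ago vs limit 270 → not met
8. quality-control review 36 days ago vs limit 30 → not met
9. condition 'performs high-complexity testing' holds; test menu absent → not met
Not met: 9 of 9

9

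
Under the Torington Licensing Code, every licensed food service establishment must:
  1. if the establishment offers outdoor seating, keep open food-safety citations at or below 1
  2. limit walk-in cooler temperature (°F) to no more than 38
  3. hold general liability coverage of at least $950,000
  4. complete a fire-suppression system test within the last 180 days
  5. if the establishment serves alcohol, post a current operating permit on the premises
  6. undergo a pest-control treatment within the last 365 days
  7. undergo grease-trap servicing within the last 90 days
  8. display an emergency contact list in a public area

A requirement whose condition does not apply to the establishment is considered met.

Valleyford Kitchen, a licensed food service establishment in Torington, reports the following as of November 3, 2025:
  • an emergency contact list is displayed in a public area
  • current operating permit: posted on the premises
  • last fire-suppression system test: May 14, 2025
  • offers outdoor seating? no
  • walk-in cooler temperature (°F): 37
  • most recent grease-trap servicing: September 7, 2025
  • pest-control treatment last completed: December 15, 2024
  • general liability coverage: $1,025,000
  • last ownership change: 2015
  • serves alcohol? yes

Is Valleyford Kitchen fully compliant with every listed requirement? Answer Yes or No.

Yes

1. condition 'offers outdoor seating' does not hold → requirement n/a → met
2. walk-in cooler temperature (°F) 37 ≤ 38 → met
3. general liability coverage $1,025,000 ≥ $950,000 → met
4. fire-suppression system test 173 days ago vs limit 180 → met
5. condition 'serves alcohol' holds; current operating permit present → met
6. pest-control treatment 323 days ago vs limit 365 → met
7. grease-trap servicing 57 days ago vs limit 90 → met
8. emergency contact list present → met
All met.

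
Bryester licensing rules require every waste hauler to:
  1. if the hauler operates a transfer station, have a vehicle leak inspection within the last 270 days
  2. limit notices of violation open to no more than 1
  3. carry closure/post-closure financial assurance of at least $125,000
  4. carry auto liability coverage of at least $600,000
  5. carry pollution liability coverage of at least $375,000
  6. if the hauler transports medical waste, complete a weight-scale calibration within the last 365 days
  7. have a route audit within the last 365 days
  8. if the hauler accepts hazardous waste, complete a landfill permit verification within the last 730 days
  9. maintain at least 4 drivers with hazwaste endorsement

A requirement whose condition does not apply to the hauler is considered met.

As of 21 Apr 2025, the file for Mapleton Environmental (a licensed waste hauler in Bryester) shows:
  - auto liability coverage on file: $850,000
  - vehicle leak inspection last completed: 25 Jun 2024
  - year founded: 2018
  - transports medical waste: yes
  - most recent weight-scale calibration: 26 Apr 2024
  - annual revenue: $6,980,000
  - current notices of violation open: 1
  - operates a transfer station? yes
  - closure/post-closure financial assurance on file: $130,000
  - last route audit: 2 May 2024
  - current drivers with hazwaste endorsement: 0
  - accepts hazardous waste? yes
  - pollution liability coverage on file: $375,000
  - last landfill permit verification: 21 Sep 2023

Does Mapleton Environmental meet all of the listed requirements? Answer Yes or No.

1. condition 'operates a transfer station' holds; vehicle leak inspection 300 days ago vs limit 270 → not met
2. notices of violation open 1 ≤ 1 → met
3. closure/post-closure financial assurance $130,000 ≥ $125,000 → met
4. auto liability coverage $850,000 ≥ $600,000 → met
5. pollution liability coverage $375,000 ≥ $375,000 → met
6. condition 'transports medical waste' holds; weight-scale calibration 360 days ago vs limit 365 → met
7. route audit 354 days ago vs limit 365 → met
8. condition 'accepts hazardous waste' holds; landfill permit verification 578 days ago vs limit 730 → met
9. drivers with hazwaste endorsement 0 < 4 → not met
Not met: 1, 9

No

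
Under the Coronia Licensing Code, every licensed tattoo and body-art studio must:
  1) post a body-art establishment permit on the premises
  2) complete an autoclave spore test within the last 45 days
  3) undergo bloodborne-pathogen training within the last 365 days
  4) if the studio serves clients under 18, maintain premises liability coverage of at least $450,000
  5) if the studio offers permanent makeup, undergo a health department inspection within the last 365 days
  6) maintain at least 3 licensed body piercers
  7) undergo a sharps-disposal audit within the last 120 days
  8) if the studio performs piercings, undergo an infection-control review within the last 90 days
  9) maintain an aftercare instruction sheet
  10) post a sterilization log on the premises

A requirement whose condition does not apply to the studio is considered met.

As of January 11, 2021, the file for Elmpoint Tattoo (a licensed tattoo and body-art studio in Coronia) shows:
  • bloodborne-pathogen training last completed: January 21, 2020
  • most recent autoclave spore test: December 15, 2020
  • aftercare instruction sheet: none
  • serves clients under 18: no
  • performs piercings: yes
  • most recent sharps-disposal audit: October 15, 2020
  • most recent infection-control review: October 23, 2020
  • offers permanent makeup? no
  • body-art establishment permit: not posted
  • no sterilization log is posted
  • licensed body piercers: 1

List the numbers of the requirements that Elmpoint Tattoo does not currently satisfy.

1, 6, 9, 10

1. body-art establishment permit absent → not met
2. autoclave spore test 27 days ago vs limit 45 → met
3. bloodborne-pathogen training 356 days ago vs limit 365 → met
4. condition 'serves clients under 18' does not hold → requirement n/a → met
5. condition 'offers permanent makeup' does not hold → requirement n/a → met
6. licensed body piercers 1 < 3 → not met
7. sharps-disposal audit 88 days ago vs limit 120 → met
8. condition 'performs piercings' holds; infection-control review 80 days ago vs limit 90 → met
9. aftercare instruction sheet absent → not met
10. sterilization log absent → not met
Not met: 1, 6, 9, 10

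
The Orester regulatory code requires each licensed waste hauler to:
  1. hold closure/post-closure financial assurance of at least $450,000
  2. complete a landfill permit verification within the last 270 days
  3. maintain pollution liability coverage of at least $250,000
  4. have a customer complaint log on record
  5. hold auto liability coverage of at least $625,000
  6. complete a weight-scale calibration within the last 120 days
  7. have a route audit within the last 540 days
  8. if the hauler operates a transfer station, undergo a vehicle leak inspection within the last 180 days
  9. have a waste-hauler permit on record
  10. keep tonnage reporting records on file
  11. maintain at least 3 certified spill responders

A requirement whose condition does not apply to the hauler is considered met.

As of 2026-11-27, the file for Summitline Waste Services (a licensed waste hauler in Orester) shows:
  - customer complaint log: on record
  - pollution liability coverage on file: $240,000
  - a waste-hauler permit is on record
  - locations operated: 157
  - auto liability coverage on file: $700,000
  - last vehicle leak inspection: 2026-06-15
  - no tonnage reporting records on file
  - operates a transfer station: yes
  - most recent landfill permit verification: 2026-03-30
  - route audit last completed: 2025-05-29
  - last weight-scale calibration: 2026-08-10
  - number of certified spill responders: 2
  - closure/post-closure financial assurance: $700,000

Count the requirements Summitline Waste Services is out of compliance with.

4

1. closure/post-closure financial assurance $700,000 ≥ $450,000 → met
2. landfill permit verification 242 days ago vs limit 270 → met
3. pollution liability coverage $240,000 < $250,000 → not met
4. customer complaint log present → met
5. auto liability coverage $700,000 ≥ $625,000 → met
6. weight-scale calibration 109 days ago vs limit 120 → met
7. route audit 547 days ago vs limit 540 → not met
8. condition 'operates a transfer station' holds; vehicle leak inspection 165 days ago vs limit 180 → met
9. waste-hauler permit present → met
10. tonnage reporting records absent → not met
11. certified spill responders 2 < 3 → not met
Not met: 4 of 11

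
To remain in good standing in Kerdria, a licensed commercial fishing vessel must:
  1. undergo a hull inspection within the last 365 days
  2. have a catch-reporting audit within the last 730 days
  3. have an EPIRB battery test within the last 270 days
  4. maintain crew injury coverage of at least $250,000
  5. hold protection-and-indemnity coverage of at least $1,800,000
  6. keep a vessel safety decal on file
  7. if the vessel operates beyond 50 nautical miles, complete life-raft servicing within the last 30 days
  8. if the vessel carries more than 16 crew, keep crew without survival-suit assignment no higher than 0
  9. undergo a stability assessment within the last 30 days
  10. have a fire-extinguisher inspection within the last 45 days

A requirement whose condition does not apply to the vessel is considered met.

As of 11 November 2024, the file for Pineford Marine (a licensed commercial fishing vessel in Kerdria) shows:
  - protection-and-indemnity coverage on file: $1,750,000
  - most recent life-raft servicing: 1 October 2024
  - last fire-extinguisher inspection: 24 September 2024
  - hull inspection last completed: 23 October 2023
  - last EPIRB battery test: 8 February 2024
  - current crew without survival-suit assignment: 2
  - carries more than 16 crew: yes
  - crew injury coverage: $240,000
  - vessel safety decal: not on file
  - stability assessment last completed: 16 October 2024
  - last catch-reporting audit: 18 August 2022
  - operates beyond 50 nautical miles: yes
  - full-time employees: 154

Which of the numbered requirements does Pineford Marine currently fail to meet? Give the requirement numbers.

1, 2, 3, 4, 5, 6, 7, 8, 10

1. hull inspection 385 days ago vs limit 365 → not met
2. catch-reporting audit 816 days ago vs limit 730 → not met
3. EPIRB battery test 277 days ago vs limit 270 → not met
4. crew injury coverage $240,000 < $250,000 → not met
5. protection-and-indemnity coverage $1,750,000 < $1,800,000 → not met
6. vessel safety decal absent → not met
7. condition 'operates beyond 50 nautical miles' holds; life-raft servicing 41 days ago vs limit 30 → not met
8. condition 'carries more than 16 crew' holds; crew without survival-suit assignment 2 > 0 → not met
9. stability assessment 26 days ago vs limit 30 → met
10. fire-extinguisher inspection 48 days ago vs limit 45 → not met
Not met: 1, 2, 3, 4, 5, 6, 7, 8, 10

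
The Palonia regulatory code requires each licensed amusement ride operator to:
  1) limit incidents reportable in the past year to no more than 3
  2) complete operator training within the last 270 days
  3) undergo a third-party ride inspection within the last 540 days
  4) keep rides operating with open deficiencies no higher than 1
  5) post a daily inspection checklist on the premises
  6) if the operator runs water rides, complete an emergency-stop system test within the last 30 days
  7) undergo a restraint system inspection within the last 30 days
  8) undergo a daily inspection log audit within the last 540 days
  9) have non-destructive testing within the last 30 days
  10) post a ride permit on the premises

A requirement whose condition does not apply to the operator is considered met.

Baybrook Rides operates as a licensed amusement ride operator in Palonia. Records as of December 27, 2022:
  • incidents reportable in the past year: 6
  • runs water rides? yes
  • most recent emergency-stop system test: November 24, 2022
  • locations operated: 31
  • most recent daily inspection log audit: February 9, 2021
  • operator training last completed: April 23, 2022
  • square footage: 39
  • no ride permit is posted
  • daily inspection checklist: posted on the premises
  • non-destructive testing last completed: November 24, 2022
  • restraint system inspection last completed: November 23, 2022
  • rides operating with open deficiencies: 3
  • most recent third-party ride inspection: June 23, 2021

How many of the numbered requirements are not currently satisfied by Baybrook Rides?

1. incidents reportable in the past year 6 > 3 → not met
2. operator training 248 days ago vs limit 270 → met
3. third-party ride inspection 552 days ago vs limit 540 → not met
4. rides operating with open deficiencies 3 > 1 → not met
5. daily inspection checklist present → met
6. condition 'runs water rides' holds; emergency-stop system test 33 days ago vs limit 30 → not met
7. restraint system inspection 34 days ago vs limit 30 → not met
8. daily inspection log audit 686 days ago vs limit 540 → not met
9. non-destructive testing 33 days ago vs limit 30 → not met
10. ride permit absent → not met
Not met: 8 of 10

8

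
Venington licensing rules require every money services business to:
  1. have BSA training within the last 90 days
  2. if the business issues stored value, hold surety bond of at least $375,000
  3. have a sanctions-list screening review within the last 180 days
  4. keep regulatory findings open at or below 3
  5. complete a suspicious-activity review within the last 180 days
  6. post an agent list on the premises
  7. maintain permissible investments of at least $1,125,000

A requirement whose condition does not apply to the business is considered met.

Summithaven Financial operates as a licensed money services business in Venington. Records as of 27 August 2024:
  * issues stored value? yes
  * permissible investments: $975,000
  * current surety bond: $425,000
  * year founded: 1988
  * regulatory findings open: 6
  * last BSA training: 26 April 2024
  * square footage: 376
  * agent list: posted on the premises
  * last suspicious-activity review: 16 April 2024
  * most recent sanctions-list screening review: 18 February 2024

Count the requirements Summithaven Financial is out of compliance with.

4

1. BSA training 123 days ago vs limit 90 → not met
2. condition 'issues stored value' holds; surety bond $425,000 ≥ $375,000 → met
3. sanctions-list screening review 191 days ago vs limit 180 → not met
4. regulatory findings open 6 > 3 → not met
5. suspicious-activity review 133 days ago vs limit 180 → met
6. agent list present → met
7. permissible investments $975,000 < $1,125,000 → not met
Not met: 4 of 7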